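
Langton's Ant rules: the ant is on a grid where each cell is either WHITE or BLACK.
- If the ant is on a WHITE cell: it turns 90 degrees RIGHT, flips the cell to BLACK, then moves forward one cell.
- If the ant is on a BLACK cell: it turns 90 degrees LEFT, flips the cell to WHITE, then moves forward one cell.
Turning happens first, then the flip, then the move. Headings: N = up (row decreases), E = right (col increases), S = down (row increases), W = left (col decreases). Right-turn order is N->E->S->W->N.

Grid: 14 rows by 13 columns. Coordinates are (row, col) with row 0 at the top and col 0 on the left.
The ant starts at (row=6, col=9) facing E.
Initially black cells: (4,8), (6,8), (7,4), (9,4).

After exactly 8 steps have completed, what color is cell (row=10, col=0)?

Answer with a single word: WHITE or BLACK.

Step 1: on WHITE (6,9): turn R to S, flip to black, move to (7,9). |black|=5
Step 2: on WHITE (7,9): turn R to W, flip to black, move to (7,8). |black|=6
Step 3: on WHITE (7,8): turn R to N, flip to black, move to (6,8). |black|=7
Step 4: on BLACK (6,8): turn L to W, flip to white, move to (6,7). |black|=6
Step 5: on WHITE (6,7): turn R to N, flip to black, move to (5,7). |black|=7
Step 6: on WHITE (5,7): turn R to E, flip to black, move to (5,8). |black|=8
Step 7: on WHITE (5,8): turn R to S, flip to black, move to (6,8). |black|=9
Step 8: on WHITE (6,8): turn R to W, flip to black, move to (6,7). |black|=10

Answer: WHITE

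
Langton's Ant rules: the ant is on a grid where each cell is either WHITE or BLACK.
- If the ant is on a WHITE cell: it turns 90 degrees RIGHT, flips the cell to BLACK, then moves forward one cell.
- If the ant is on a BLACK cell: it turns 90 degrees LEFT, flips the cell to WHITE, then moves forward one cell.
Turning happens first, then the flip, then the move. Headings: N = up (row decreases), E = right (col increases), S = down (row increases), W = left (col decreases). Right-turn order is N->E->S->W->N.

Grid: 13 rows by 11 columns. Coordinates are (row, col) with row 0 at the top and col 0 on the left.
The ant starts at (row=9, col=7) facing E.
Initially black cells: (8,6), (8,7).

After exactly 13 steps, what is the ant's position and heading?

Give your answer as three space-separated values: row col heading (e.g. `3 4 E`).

Answer: 10 7 N

Derivation:
Step 1: on WHITE (9,7): turn R to S, flip to black, move to (10,7). |black|=3
Step 2: on WHITE (10,7): turn R to W, flip to black, move to (10,6). |black|=4
Step 3: on WHITE (10,6): turn R to N, flip to black, move to (9,6). |black|=5
Step 4: on WHITE (9,6): turn R to E, flip to black, move to (9,7). |black|=6
Step 5: on BLACK (9,7): turn L to N, flip to white, move to (8,7). |black|=5
Step 6: on BLACK (8,7): turn L to W, flip to white, move to (8,6). |black|=4
Step 7: on BLACK (8,6): turn L to S, flip to white, move to (9,6). |black|=3
Step 8: on BLACK (9,6): turn L to E, flip to white, move to (9,7). |black|=2
Step 9: on WHITE (9,7): turn R to S, flip to black, move to (10,7). |black|=3
Step 10: on BLACK (10,7): turn L to E, flip to white, move to (10,8). |black|=2
Step 11: on WHITE (10,8): turn R to S, flip to black, move to (11,8). |black|=3
Step 12: on WHITE (11,8): turn R to W, flip to black, move to (11,7). |black|=4
Step 13: on WHITE (11,7): turn R to N, flip to black, move to (10,7). |black|=5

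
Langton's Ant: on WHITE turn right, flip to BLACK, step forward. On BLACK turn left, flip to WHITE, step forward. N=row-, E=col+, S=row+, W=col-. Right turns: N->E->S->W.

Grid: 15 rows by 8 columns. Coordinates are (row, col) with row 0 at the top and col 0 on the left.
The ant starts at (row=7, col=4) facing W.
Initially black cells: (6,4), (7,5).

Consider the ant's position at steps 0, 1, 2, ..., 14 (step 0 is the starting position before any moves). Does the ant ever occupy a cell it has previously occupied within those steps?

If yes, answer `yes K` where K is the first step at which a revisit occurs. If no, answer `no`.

Step 1: on WHITE (7,4): turn R to N, flip to black, move to (6,4). |black|=3 — new cell
Step 2: on BLACK (6,4): turn L to W, flip to white, move to (6,3). |black|=2 — new cell
Step 3: on WHITE (6,3): turn R to N, flip to black, move to (5,3). |black|=3 — new cell
Step 4: on WHITE (5,3): turn R to E, flip to black, move to (5,4). |black|=4 — new cell
Step 5: on WHITE (5,4): turn R to S, flip to black, move to (6,4). |black|=5 — REVISIT

Answer: yes 5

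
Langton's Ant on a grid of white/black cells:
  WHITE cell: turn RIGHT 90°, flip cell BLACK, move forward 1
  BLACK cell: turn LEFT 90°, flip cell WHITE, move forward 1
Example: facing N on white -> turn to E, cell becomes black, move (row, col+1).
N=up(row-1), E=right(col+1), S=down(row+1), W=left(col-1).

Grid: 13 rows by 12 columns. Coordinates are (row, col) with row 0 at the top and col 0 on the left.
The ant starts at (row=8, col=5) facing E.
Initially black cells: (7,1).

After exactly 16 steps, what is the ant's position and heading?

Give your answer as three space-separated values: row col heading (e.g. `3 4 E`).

Step 1: on WHITE (8,5): turn R to S, flip to black, move to (9,5). |black|=2
Step 2: on WHITE (9,5): turn R to W, flip to black, move to (9,4). |black|=3
Step 3: on WHITE (9,4): turn R to N, flip to black, move to (8,4). |black|=4
Step 4: on WHITE (8,4): turn R to E, flip to black, move to (8,5). |black|=5
Step 5: on BLACK (8,5): turn L to N, flip to white, move to (7,5). |black|=4
Step 6: on WHITE (7,5): turn R to E, flip to black, move to (7,6). |black|=5
Step 7: on WHITE (7,6): turn R to S, flip to black, move to (8,6). |black|=6
Step 8: on WHITE (8,6): turn R to W, flip to black, move to (8,5). |black|=7
Step 9: on WHITE (8,5): turn R to N, flip to black, move to (7,5). |black|=8
Step 10: on BLACK (7,5): turn L to W, flip to white, move to (7,4). |black|=7
Step 11: on WHITE (7,4): turn R to N, flip to black, move to (6,4). |black|=8
Step 12: on WHITE (6,4): turn R to E, flip to black, move to (6,5). |black|=9
Step 13: on WHITE (6,5): turn R to S, flip to black, move to (7,5). |black|=10
Step 14: on WHITE (7,5): turn R to W, flip to black, move to (7,4). |black|=11
Step 15: on BLACK (7,4): turn L to S, flip to white, move to (8,4). |black|=10
Step 16: on BLACK (8,4): turn L to E, flip to white, move to (8,5). |black|=9

Answer: 8 5 E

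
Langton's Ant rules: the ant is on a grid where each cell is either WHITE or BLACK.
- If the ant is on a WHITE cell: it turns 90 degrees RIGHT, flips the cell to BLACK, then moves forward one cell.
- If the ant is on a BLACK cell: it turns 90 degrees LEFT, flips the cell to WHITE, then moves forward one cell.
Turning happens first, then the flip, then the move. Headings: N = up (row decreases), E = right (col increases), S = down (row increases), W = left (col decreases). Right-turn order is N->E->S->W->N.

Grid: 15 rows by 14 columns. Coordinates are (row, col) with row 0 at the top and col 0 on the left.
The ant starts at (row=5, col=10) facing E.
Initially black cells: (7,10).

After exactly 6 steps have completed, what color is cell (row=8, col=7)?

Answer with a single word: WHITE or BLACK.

Answer: WHITE

Derivation:
Step 1: on WHITE (5,10): turn R to S, flip to black, move to (6,10). |black|=2
Step 2: on WHITE (6,10): turn R to W, flip to black, move to (6,9). |black|=3
Step 3: on WHITE (6,9): turn R to N, flip to black, move to (5,9). |black|=4
Step 4: on WHITE (5,9): turn R to E, flip to black, move to (5,10). |black|=5
Step 5: on BLACK (5,10): turn L to N, flip to white, move to (4,10). |black|=4
Step 6: on WHITE (4,10): turn R to E, flip to black, move to (4,11). |black|=5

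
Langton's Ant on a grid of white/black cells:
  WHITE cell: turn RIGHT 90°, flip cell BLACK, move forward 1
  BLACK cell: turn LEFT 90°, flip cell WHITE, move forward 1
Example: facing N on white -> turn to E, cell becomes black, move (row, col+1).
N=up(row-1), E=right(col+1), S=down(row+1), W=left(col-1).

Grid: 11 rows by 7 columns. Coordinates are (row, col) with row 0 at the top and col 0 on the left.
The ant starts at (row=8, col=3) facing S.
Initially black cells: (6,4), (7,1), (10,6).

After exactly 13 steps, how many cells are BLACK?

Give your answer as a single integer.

Step 1: on WHITE (8,3): turn R to W, flip to black, move to (8,2). |black|=4
Step 2: on WHITE (8,2): turn R to N, flip to black, move to (7,2). |black|=5
Step 3: on WHITE (7,2): turn R to E, flip to black, move to (7,3). |black|=6
Step 4: on WHITE (7,3): turn R to S, flip to black, move to (8,3). |black|=7
Step 5: on BLACK (8,3): turn L to E, flip to white, move to (8,4). |black|=6
Step 6: on WHITE (8,4): turn R to S, flip to black, move to (9,4). |black|=7
Step 7: on WHITE (9,4): turn R to W, flip to black, move to (9,3). |black|=8
Step 8: on WHITE (9,3): turn R to N, flip to black, move to (8,3). |black|=9
Step 9: on WHITE (8,3): turn R to E, flip to black, move to (8,4). |black|=10
Step 10: on BLACK (8,4): turn L to N, flip to white, move to (7,4). |black|=9
Step 11: on WHITE (7,4): turn R to E, flip to black, move to (7,5). |black|=10
Step 12: on WHITE (7,5): turn R to S, flip to black, move to (8,5). |black|=11
Step 13: on WHITE (8,5): turn R to W, flip to black, move to (8,4). |black|=12

Answer: 12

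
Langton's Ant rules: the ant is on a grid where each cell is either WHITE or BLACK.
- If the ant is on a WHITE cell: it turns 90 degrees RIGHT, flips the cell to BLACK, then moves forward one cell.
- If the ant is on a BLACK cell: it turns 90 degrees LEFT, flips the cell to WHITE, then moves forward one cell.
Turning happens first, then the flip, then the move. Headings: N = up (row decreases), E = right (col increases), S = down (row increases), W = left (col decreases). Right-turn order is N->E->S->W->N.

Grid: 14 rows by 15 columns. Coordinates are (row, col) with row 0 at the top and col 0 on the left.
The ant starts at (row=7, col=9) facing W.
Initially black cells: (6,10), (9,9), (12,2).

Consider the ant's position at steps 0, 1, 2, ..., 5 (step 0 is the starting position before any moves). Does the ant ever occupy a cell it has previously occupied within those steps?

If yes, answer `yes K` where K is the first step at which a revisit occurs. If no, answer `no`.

Step 1: on WHITE (7,9): turn R to N, flip to black, move to (6,9). |black|=4 — new cell
Step 2: on WHITE (6,9): turn R to E, flip to black, move to (6,10). |black|=5 — new cell
Step 3: on BLACK (6,10): turn L to N, flip to white, move to (5,10). |black|=4 — new cell
Step 4: on WHITE (5,10): turn R to E, flip to black, move to (5,11). |black|=5 — new cell
Step 5: on WHITE (5,11): turn R to S, flip to black, move to (6,11). |black|=6 — new cell
No revisit within 5 steps.

Answer: no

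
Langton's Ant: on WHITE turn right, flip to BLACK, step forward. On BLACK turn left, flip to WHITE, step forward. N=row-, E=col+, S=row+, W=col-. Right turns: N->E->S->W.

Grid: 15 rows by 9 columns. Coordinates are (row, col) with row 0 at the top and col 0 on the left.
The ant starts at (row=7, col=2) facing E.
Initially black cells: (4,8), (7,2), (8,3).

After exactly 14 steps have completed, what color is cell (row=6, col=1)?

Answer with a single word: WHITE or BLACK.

Step 1: on BLACK (7,2): turn L to N, flip to white, move to (6,2). |black|=2
Step 2: on WHITE (6,2): turn R to E, flip to black, move to (6,3). |black|=3
Step 3: on WHITE (6,3): turn R to S, flip to black, move to (7,3). |black|=4
Step 4: on WHITE (7,3): turn R to W, flip to black, move to (7,2). |black|=5
Step 5: on WHITE (7,2): turn R to N, flip to black, move to (6,2). |black|=6
Step 6: on BLACK (6,2): turn L to W, flip to white, move to (6,1). |black|=5
Step 7: on WHITE (6,1): turn R to N, flip to black, move to (5,1). |black|=6
Step 8: on WHITE (5,1): turn R to E, flip to black, move to (5,2). |black|=7
Step 9: on WHITE (5,2): turn R to S, flip to black, move to (6,2). |black|=8
Step 10: on WHITE (6,2): turn R to W, flip to black, move to (6,1). |black|=9
Step 11: on BLACK (6,1): turn L to S, flip to white, move to (7,1). |black|=8
Step 12: on WHITE (7,1): turn R to W, flip to black, move to (7,0). |black|=9
Step 13: on WHITE (7,0): turn R to N, flip to black, move to (6,0). |black|=10
Step 14: on WHITE (6,0): turn R to E, flip to black, move to (6,1). |black|=11

Answer: WHITE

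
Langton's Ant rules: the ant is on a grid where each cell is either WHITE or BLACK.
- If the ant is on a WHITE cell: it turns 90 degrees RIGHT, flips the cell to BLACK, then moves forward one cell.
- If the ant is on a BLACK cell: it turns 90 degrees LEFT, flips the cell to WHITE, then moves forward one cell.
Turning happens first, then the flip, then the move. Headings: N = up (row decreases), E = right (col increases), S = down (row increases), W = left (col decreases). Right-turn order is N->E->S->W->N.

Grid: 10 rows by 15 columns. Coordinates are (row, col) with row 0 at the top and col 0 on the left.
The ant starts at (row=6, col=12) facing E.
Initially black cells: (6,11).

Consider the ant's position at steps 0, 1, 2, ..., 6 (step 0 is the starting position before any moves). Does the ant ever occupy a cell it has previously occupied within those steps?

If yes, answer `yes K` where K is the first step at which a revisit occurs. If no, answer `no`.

Answer: no

Derivation:
Step 1: on WHITE (6,12): turn R to S, flip to black, move to (7,12). |black|=2 — new cell
Step 2: on WHITE (7,12): turn R to W, flip to black, move to (7,11). |black|=3 — new cell
Step 3: on WHITE (7,11): turn R to N, flip to black, move to (6,11). |black|=4 — new cell
Step 4: on BLACK (6,11): turn L to W, flip to white, move to (6,10). |black|=3 — new cell
Step 5: on WHITE (6,10): turn R to N, flip to black, move to (5,10). |black|=4 — new cell
Step 6: on WHITE (5,10): turn R to E, flip to black, move to (5,11). |black|=5 — new cell
No revisit within 6 steps.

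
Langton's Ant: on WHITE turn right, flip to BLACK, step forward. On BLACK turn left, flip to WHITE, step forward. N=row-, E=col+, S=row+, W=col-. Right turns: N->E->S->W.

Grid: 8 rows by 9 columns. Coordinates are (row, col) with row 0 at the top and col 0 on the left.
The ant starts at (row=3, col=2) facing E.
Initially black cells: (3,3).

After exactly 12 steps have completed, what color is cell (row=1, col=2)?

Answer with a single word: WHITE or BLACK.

Answer: WHITE

Derivation:
Step 1: on WHITE (3,2): turn R to S, flip to black, move to (4,2). |black|=2
Step 2: on WHITE (4,2): turn R to W, flip to black, move to (4,1). |black|=3
Step 3: on WHITE (4,1): turn R to N, flip to black, move to (3,1). |black|=4
Step 4: on WHITE (3,1): turn R to E, flip to black, move to (3,2). |black|=5
Step 5: on BLACK (3,2): turn L to N, flip to white, move to (2,2). |black|=4
Step 6: on WHITE (2,2): turn R to E, flip to black, move to (2,3). |black|=5
Step 7: on WHITE (2,3): turn R to S, flip to black, move to (3,3). |black|=6
Step 8: on BLACK (3,3): turn L to E, flip to white, move to (3,4). |black|=5
Step 9: on WHITE (3,4): turn R to S, flip to black, move to (4,4). |black|=6
Step 10: on WHITE (4,4): turn R to W, flip to black, move to (4,3). |black|=7
Step 11: on WHITE (4,3): turn R to N, flip to black, move to (3,3). |black|=8
Step 12: on WHITE (3,3): turn R to E, flip to black, move to (3,4). |black|=9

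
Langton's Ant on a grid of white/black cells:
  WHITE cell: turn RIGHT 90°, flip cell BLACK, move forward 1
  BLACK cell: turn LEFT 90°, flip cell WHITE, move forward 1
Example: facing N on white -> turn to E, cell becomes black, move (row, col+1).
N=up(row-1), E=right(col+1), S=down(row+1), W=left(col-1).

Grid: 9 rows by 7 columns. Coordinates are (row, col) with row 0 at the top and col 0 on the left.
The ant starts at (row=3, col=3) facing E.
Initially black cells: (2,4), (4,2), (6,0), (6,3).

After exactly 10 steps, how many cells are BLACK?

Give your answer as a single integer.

Step 1: on WHITE (3,3): turn R to S, flip to black, move to (4,3). |black|=5
Step 2: on WHITE (4,3): turn R to W, flip to black, move to (4,2). |black|=6
Step 3: on BLACK (4,2): turn L to S, flip to white, move to (5,2). |black|=5
Step 4: on WHITE (5,2): turn R to W, flip to black, move to (5,1). |black|=6
Step 5: on WHITE (5,1): turn R to N, flip to black, move to (4,1). |black|=7
Step 6: on WHITE (4,1): turn R to E, flip to black, move to (4,2). |black|=8
Step 7: on WHITE (4,2): turn R to S, flip to black, move to (5,2). |black|=9
Step 8: on BLACK (5,2): turn L to E, flip to white, move to (5,3). |black|=8
Step 9: on WHITE (5,3): turn R to S, flip to black, move to (6,3). |black|=9
Step 10: on BLACK (6,3): turn L to E, flip to white, move to (6,4). |black|=8

Answer: 8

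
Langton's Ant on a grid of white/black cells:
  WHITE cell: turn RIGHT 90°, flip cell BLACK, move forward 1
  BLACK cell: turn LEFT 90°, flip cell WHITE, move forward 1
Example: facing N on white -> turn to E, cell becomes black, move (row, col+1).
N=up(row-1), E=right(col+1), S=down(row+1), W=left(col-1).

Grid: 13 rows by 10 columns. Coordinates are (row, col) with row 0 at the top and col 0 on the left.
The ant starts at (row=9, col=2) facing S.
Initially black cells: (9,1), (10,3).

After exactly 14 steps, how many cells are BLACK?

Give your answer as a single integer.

Answer: 6

Derivation:
Step 1: on WHITE (9,2): turn R to W, flip to black, move to (9,1). |black|=3
Step 2: on BLACK (9,1): turn L to S, flip to white, move to (10,1). |black|=2
Step 3: on WHITE (10,1): turn R to W, flip to black, move to (10,0). |black|=3
Step 4: on WHITE (10,0): turn R to N, flip to black, move to (9,0). |black|=4
Step 5: on WHITE (9,0): turn R to E, flip to black, move to (9,1). |black|=5
Step 6: on WHITE (9,1): turn R to S, flip to black, move to (10,1). |black|=6
Step 7: on BLACK (10,1): turn L to E, flip to white, move to (10,2). |black|=5
Step 8: on WHITE (10,2): turn R to S, flip to black, move to (11,2). |black|=6
Step 9: on WHITE (11,2): turn R to W, flip to black, move to (11,1). |black|=7
Step 10: on WHITE (11,1): turn R to N, flip to black, move to (10,1). |black|=8
Step 11: on WHITE (10,1): turn R to E, flip to black, move to (10,2). |black|=9
Step 12: on BLACK (10,2): turn L to N, flip to white, move to (9,2). |black|=8
Step 13: on BLACK (9,2): turn L to W, flip to white, move to (9,1). |black|=7
Step 14: on BLACK (9,1): turn L to S, flip to white, move to (10,1). |black|=6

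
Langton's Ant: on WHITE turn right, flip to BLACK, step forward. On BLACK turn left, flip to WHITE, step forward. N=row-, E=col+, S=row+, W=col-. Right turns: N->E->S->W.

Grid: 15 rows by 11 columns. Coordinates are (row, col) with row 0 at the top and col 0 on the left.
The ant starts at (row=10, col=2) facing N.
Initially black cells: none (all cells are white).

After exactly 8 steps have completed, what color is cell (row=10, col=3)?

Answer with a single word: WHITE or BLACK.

Answer: BLACK

Derivation:
Step 1: on WHITE (10,2): turn R to E, flip to black, move to (10,3). |black|=1
Step 2: on WHITE (10,3): turn R to S, flip to black, move to (11,3). |black|=2
Step 3: on WHITE (11,3): turn R to W, flip to black, move to (11,2). |black|=3
Step 4: on WHITE (11,2): turn R to N, flip to black, move to (10,2). |black|=4
Step 5: on BLACK (10,2): turn L to W, flip to white, move to (10,1). |black|=3
Step 6: on WHITE (10,1): turn R to N, flip to black, move to (9,1). |black|=4
Step 7: on WHITE (9,1): turn R to E, flip to black, move to (9,2). |black|=5
Step 8: on WHITE (9,2): turn R to S, flip to black, move to (10,2). |black|=6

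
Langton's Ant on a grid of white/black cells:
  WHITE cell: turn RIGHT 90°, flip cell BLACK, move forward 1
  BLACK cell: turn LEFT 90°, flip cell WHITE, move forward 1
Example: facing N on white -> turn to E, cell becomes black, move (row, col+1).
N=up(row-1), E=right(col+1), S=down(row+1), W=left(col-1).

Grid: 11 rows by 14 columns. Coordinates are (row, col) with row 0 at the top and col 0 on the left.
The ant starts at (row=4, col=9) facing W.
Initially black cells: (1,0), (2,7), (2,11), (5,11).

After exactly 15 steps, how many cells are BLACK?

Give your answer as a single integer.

Answer: 13

Derivation:
Step 1: on WHITE (4,9): turn R to N, flip to black, move to (3,9). |black|=5
Step 2: on WHITE (3,9): turn R to E, flip to black, move to (3,10). |black|=6
Step 3: on WHITE (3,10): turn R to S, flip to black, move to (4,10). |black|=7
Step 4: on WHITE (4,10): turn R to W, flip to black, move to (4,9). |black|=8
Step 5: on BLACK (4,9): turn L to S, flip to white, move to (5,9). |black|=7
Step 6: on WHITE (5,9): turn R to W, flip to black, move to (5,8). |black|=8
Step 7: on WHITE (5,8): turn R to N, flip to black, move to (4,8). |black|=9
Step 8: on WHITE (4,8): turn R to E, flip to black, move to (4,9). |black|=10
Step 9: on WHITE (4,9): turn R to S, flip to black, move to (5,9). |black|=11
Step 10: on BLACK (5,9): turn L to E, flip to white, move to (5,10). |black|=10
Step 11: on WHITE (5,10): turn R to S, flip to black, move to (6,10). |black|=11
Step 12: on WHITE (6,10): turn R to W, flip to black, move to (6,9). |black|=12
Step 13: on WHITE (6,9): turn R to N, flip to black, move to (5,9). |black|=13
Step 14: on WHITE (5,9): turn R to E, flip to black, move to (5,10). |black|=14
Step 15: on BLACK (5,10): turn L to N, flip to white, move to (4,10). |black|=13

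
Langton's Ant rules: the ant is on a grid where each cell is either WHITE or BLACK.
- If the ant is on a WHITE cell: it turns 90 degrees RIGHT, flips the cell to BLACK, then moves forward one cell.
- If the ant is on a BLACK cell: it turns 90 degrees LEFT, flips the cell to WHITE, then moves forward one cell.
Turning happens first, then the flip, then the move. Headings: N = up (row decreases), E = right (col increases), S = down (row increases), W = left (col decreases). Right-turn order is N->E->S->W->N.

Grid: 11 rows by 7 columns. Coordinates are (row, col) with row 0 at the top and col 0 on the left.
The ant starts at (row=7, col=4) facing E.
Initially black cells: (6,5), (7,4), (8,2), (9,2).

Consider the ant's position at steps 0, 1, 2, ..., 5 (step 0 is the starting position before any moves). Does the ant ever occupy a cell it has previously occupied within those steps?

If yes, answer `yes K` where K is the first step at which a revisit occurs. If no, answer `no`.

Answer: no

Derivation:
Step 1: on BLACK (7,4): turn L to N, flip to white, move to (6,4). |black|=3 — new cell
Step 2: on WHITE (6,4): turn R to E, flip to black, move to (6,5). |black|=4 — new cell
Step 3: on BLACK (6,5): turn L to N, flip to white, move to (5,5). |black|=3 — new cell
Step 4: on WHITE (5,5): turn R to E, flip to black, move to (5,6). |black|=4 — new cell
Step 5: on WHITE (5,6): turn R to S, flip to black, move to (6,6). |black|=5 — new cell
No revisit within 5 steps.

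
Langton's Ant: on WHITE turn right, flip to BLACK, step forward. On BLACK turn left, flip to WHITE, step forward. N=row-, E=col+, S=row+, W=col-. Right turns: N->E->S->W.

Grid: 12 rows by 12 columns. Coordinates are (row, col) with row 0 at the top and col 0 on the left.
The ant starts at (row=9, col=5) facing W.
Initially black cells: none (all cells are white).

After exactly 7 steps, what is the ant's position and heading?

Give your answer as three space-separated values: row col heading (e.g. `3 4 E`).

Step 1: on WHITE (9,5): turn R to N, flip to black, move to (8,5). |black|=1
Step 2: on WHITE (8,5): turn R to E, flip to black, move to (8,6). |black|=2
Step 3: on WHITE (8,6): turn R to S, flip to black, move to (9,6). |black|=3
Step 4: on WHITE (9,6): turn R to W, flip to black, move to (9,5). |black|=4
Step 5: on BLACK (9,5): turn L to S, flip to white, move to (10,5). |black|=3
Step 6: on WHITE (10,5): turn R to W, flip to black, move to (10,4). |black|=4
Step 7: on WHITE (10,4): turn R to N, flip to black, move to (9,4). |black|=5

Answer: 9 4 N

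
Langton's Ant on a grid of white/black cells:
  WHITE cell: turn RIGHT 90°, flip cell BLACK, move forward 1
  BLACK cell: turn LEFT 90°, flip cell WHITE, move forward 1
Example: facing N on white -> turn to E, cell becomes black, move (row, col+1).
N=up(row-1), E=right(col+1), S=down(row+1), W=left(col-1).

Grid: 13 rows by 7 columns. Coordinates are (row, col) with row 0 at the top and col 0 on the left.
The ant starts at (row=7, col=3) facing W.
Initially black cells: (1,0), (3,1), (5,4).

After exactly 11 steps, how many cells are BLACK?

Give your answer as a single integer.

Answer: 10

Derivation:
Step 1: on WHITE (7,3): turn R to N, flip to black, move to (6,3). |black|=4
Step 2: on WHITE (6,3): turn R to E, flip to black, move to (6,4). |black|=5
Step 3: on WHITE (6,4): turn R to S, flip to black, move to (7,4). |black|=6
Step 4: on WHITE (7,4): turn R to W, flip to black, move to (7,3). |black|=7
Step 5: on BLACK (7,3): turn L to S, flip to white, move to (8,3). |black|=6
Step 6: on WHITE (8,3): turn R to W, flip to black, move to (8,2). |black|=7
Step 7: on WHITE (8,2): turn R to N, flip to black, move to (7,2). |black|=8
Step 8: on WHITE (7,2): turn R to E, flip to black, move to (7,3). |black|=9
Step 9: on WHITE (7,3): turn R to S, flip to black, move to (8,3). |black|=10
Step 10: on BLACK (8,3): turn L to E, flip to white, move to (8,4). |black|=9
Step 11: on WHITE (8,4): turn R to S, flip to black, move to (9,4). |black|=10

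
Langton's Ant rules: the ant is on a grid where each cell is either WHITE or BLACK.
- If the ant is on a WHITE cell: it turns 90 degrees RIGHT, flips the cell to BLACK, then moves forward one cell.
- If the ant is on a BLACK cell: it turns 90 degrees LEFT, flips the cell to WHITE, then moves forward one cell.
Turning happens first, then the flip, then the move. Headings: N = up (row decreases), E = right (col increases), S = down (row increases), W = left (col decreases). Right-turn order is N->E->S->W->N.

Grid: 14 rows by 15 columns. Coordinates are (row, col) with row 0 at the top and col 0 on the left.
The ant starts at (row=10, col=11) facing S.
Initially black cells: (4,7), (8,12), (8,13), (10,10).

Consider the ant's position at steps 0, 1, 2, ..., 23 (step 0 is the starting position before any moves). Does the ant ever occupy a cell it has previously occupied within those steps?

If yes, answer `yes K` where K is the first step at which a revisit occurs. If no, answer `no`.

Answer: yes 5

Derivation:
Step 1: on WHITE (10,11): turn R to W, flip to black, move to (10,10). |black|=5 — new cell
Step 2: on BLACK (10,10): turn L to S, flip to white, move to (11,10). |black|=4 — new cell
Step 3: on WHITE (11,10): turn R to W, flip to black, move to (11,9). |black|=5 — new cell
Step 4: on WHITE (11,9): turn R to N, flip to black, move to (10,9). |black|=6 — new cell
Step 5: on WHITE (10,9): turn R to E, flip to black, move to (10,10). |black|=7 — REVISIT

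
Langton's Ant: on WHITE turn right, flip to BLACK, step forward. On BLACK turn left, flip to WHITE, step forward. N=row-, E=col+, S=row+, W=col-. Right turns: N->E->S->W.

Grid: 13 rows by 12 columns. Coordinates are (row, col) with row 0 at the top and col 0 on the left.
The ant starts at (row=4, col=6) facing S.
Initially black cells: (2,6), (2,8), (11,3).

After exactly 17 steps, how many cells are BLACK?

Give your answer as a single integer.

Step 1: on WHITE (4,6): turn R to W, flip to black, move to (4,5). |black|=4
Step 2: on WHITE (4,5): turn R to N, flip to black, move to (3,5). |black|=5
Step 3: on WHITE (3,5): turn R to E, flip to black, move to (3,6). |black|=6
Step 4: on WHITE (3,6): turn R to S, flip to black, move to (4,6). |black|=7
Step 5: on BLACK (4,6): turn L to E, flip to white, move to (4,7). |black|=6
Step 6: on WHITE (4,7): turn R to S, flip to black, move to (5,7). |black|=7
Step 7: on WHITE (5,7): turn R to W, flip to black, move to (5,6). |black|=8
Step 8: on WHITE (5,6): turn R to N, flip to black, move to (4,6). |black|=9
Step 9: on WHITE (4,6): turn R to E, flip to black, move to (4,7). |black|=10
Step 10: on BLACK (4,7): turn L to N, flip to white, move to (3,7). |black|=9
Step 11: on WHITE (3,7): turn R to E, flip to black, move to (3,8). |black|=10
Step 12: on WHITE (3,8): turn R to S, flip to black, move to (4,8). |black|=11
Step 13: on WHITE (4,8): turn R to W, flip to black, move to (4,7). |black|=12
Step 14: on WHITE (4,7): turn R to N, flip to black, move to (3,7). |black|=13
Step 15: on BLACK (3,7): turn L to W, flip to white, move to (3,6). |black|=12
Step 16: on BLACK (3,6): turn L to S, flip to white, move to (4,6). |black|=11
Step 17: on BLACK (4,6): turn L to E, flip to white, move to (4,7). |black|=10

Answer: 10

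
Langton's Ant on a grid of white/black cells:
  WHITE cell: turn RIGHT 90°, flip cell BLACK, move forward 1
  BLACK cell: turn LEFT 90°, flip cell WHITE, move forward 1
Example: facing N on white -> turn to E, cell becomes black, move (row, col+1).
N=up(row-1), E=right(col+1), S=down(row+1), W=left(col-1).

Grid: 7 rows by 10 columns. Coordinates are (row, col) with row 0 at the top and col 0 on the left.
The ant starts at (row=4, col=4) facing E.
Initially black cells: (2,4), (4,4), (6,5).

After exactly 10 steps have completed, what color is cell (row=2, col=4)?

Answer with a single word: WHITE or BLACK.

Answer: WHITE

Derivation:
Step 1: on BLACK (4,4): turn L to N, flip to white, move to (3,4). |black|=2
Step 2: on WHITE (3,4): turn R to E, flip to black, move to (3,5). |black|=3
Step 3: on WHITE (3,5): turn R to S, flip to black, move to (4,5). |black|=4
Step 4: on WHITE (4,5): turn R to W, flip to black, move to (4,4). |black|=5
Step 5: on WHITE (4,4): turn R to N, flip to black, move to (3,4). |black|=6
Step 6: on BLACK (3,4): turn L to W, flip to white, move to (3,3). |black|=5
Step 7: on WHITE (3,3): turn R to N, flip to black, move to (2,3). |black|=6
Step 8: on WHITE (2,3): turn R to E, flip to black, move to (2,4). |black|=7
Step 9: on BLACK (2,4): turn L to N, flip to white, move to (1,4). |black|=6
Step 10: on WHITE (1,4): turn R to E, flip to black, move to (1,5). |black|=7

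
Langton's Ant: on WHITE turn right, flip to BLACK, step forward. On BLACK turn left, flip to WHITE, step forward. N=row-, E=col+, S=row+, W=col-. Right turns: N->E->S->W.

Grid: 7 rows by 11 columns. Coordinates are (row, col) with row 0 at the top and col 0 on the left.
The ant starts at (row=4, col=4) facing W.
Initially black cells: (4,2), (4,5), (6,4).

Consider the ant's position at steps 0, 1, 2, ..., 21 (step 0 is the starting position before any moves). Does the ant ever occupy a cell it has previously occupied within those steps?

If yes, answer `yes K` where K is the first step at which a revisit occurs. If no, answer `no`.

Step 1: on WHITE (4,4): turn R to N, flip to black, move to (3,4). |black|=4 — new cell
Step 2: on WHITE (3,4): turn R to E, flip to black, move to (3,5). |black|=5 — new cell
Step 3: on WHITE (3,5): turn R to S, flip to black, move to (4,5). |black|=6 — new cell
Step 4: on BLACK (4,5): turn L to E, flip to white, move to (4,6). |black|=5 — new cell
Step 5: on WHITE (4,6): turn R to S, flip to black, move to (5,6). |black|=6 — new cell
Step 6: on WHITE (5,6): turn R to W, flip to black, move to (5,5). |black|=7 — new cell
Step 7: on WHITE (5,5): turn R to N, flip to black, move to (4,5). |black|=8 — REVISIT

Answer: yes 7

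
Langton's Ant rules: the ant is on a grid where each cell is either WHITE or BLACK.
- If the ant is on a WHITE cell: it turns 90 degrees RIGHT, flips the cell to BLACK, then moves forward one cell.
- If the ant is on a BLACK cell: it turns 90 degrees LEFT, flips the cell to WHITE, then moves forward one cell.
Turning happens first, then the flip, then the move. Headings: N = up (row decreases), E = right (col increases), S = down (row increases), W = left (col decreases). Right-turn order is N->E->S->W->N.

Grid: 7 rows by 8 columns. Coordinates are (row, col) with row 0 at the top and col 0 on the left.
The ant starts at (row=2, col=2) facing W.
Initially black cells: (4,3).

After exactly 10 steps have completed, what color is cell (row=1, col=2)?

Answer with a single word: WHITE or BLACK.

Step 1: on WHITE (2,2): turn R to N, flip to black, move to (1,2). |black|=2
Step 2: on WHITE (1,2): turn R to E, flip to black, move to (1,3). |black|=3
Step 3: on WHITE (1,3): turn R to S, flip to black, move to (2,3). |black|=4
Step 4: on WHITE (2,3): turn R to W, flip to black, move to (2,2). |black|=5
Step 5: on BLACK (2,2): turn L to S, flip to white, move to (3,2). |black|=4
Step 6: on WHITE (3,2): turn R to W, flip to black, move to (3,1). |black|=5
Step 7: on WHITE (3,1): turn R to N, flip to black, move to (2,1). |black|=6
Step 8: on WHITE (2,1): turn R to E, flip to black, move to (2,2). |black|=7
Step 9: on WHITE (2,2): turn R to S, flip to black, move to (3,2). |black|=8
Step 10: on BLACK (3,2): turn L to E, flip to white, move to (3,3). |black|=7

Answer: BLACK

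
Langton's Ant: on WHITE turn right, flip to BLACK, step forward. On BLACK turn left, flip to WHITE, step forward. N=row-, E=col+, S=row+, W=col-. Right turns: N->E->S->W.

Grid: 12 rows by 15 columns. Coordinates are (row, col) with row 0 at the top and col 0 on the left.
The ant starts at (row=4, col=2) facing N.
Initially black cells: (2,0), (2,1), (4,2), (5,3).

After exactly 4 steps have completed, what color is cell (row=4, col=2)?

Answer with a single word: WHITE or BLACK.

Answer: WHITE

Derivation:
Step 1: on BLACK (4,2): turn L to W, flip to white, move to (4,1). |black|=3
Step 2: on WHITE (4,1): turn R to N, flip to black, move to (3,1). |black|=4
Step 3: on WHITE (3,1): turn R to E, flip to black, move to (3,2). |black|=5
Step 4: on WHITE (3,2): turn R to S, flip to black, move to (4,2). |black|=6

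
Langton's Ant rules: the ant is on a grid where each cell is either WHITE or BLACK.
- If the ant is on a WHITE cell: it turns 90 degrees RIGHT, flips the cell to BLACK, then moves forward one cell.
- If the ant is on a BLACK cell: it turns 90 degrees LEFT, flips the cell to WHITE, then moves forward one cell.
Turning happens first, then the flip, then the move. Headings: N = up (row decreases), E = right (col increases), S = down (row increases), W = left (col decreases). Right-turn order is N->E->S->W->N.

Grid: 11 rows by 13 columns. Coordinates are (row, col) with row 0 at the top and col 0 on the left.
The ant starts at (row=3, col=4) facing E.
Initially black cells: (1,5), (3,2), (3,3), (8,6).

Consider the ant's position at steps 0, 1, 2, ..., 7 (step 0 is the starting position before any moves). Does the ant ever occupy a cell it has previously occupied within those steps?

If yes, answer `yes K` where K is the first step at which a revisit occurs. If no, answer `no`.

Step 1: on WHITE (3,4): turn R to S, flip to black, move to (4,4). |black|=5 — new cell
Step 2: on WHITE (4,4): turn R to W, flip to black, move to (4,3). |black|=6 — new cell
Step 3: on WHITE (4,3): turn R to N, flip to black, move to (3,3). |black|=7 — new cell
Step 4: on BLACK (3,3): turn L to W, flip to white, move to (3,2). |black|=6 — new cell
Step 5: on BLACK (3,2): turn L to S, flip to white, move to (4,2). |black|=5 — new cell
Step 6: on WHITE (4,2): turn R to W, flip to black, move to (4,1). |black|=6 — new cell
Step 7: on WHITE (4,1): turn R to N, flip to black, move to (3,1). |black|=7 — new cell
No revisit within 7 steps.

Answer: no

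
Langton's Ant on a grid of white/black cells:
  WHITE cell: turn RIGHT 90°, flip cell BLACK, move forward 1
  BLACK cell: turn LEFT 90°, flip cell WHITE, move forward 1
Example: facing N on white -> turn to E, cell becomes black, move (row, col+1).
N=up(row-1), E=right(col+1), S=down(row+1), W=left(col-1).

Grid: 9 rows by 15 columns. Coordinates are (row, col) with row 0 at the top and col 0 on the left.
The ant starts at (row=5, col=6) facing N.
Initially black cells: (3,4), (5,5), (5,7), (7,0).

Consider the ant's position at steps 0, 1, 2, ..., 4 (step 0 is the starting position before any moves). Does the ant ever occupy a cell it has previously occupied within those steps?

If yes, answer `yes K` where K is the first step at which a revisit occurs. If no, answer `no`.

Step 1: on WHITE (5,6): turn R to E, flip to black, move to (5,7). |black|=5 — new cell
Step 2: on BLACK (5,7): turn L to N, flip to white, move to (4,7). |black|=4 — new cell
Step 3: on WHITE (4,7): turn R to E, flip to black, move to (4,8). |black|=5 — new cell
Step 4: on WHITE (4,8): turn R to S, flip to black, move to (5,8). |black|=6 — new cell
No revisit within 4 steps.

Answer: no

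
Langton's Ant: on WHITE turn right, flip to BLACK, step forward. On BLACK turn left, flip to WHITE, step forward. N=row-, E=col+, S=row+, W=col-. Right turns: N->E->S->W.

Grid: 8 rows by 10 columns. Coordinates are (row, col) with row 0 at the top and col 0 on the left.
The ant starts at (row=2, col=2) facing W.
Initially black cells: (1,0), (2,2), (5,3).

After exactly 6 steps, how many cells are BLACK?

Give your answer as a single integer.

Step 1: on BLACK (2,2): turn L to S, flip to white, move to (3,2). |black|=2
Step 2: on WHITE (3,2): turn R to W, flip to black, move to (3,1). |black|=3
Step 3: on WHITE (3,1): turn R to N, flip to black, move to (2,1). |black|=4
Step 4: on WHITE (2,1): turn R to E, flip to black, move to (2,2). |black|=5
Step 5: on WHITE (2,2): turn R to S, flip to black, move to (3,2). |black|=6
Step 6: on BLACK (3,2): turn L to E, flip to white, move to (3,3). |black|=5

Answer: 5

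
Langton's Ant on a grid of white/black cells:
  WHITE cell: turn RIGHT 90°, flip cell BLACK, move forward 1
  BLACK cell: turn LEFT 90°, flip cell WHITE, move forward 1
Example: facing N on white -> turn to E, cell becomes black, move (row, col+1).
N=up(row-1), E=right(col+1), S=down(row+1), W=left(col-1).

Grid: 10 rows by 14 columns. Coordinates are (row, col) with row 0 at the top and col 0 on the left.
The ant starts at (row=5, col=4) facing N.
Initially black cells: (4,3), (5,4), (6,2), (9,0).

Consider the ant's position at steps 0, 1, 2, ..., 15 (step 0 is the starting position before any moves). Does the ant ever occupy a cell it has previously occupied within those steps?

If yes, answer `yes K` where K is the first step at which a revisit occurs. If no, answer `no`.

Step 1: on BLACK (5,4): turn L to W, flip to white, move to (5,3). |black|=3 — new cell
Step 2: on WHITE (5,3): turn R to N, flip to black, move to (4,3). |black|=4 — new cell
Step 3: on BLACK (4,3): turn L to W, flip to white, move to (4,2). |black|=3 — new cell
Step 4: on WHITE (4,2): turn R to N, flip to black, move to (3,2). |black|=4 — new cell
Step 5: on WHITE (3,2): turn R to E, flip to black, move to (3,3). |black|=5 — new cell
Step 6: on WHITE (3,3): turn R to S, flip to black, move to (4,3). |black|=6 — REVISIT

Answer: yes 6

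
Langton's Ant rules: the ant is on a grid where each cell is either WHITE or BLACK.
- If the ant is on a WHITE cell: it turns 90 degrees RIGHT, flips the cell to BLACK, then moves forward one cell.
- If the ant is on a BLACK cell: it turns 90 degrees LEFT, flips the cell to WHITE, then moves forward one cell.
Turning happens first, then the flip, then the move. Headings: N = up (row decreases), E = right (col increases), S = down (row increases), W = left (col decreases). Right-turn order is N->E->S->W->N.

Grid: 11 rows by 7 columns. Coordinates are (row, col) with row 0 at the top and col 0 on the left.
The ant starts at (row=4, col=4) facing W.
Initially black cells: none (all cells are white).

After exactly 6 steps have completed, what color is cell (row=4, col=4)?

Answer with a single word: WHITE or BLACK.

Answer: WHITE

Derivation:
Step 1: on WHITE (4,4): turn R to N, flip to black, move to (3,4). |black|=1
Step 2: on WHITE (3,4): turn R to E, flip to black, move to (3,5). |black|=2
Step 3: on WHITE (3,5): turn R to S, flip to black, move to (4,5). |black|=3
Step 4: on WHITE (4,5): turn R to W, flip to black, move to (4,4). |black|=4
Step 5: on BLACK (4,4): turn L to S, flip to white, move to (5,4). |black|=3
Step 6: on WHITE (5,4): turn R to W, flip to black, move to (5,3). |black|=4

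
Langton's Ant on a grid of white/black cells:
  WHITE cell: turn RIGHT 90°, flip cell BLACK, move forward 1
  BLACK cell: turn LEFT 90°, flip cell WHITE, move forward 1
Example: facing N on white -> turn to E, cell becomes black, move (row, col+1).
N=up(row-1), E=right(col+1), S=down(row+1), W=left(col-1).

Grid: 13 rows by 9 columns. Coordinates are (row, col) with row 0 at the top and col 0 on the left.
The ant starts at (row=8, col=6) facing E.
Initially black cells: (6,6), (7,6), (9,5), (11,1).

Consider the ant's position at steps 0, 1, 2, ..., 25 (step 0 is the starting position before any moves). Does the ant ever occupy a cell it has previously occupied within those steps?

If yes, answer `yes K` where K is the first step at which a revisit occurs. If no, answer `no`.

Answer: yes 6

Derivation:
Step 1: on WHITE (8,6): turn R to S, flip to black, move to (9,6). |black|=5 — new cell
Step 2: on WHITE (9,6): turn R to W, flip to black, move to (9,5). |black|=6 — new cell
Step 3: on BLACK (9,5): turn L to S, flip to white, move to (10,5). |black|=5 — new cell
Step 4: on WHITE (10,5): turn R to W, flip to black, move to (10,4). |black|=6 — new cell
Step 5: on WHITE (10,4): turn R to N, flip to black, move to (9,4). |black|=7 — new cell
Step 6: on WHITE (9,4): turn R to E, flip to black, move to (9,5). |black|=8 — REVISIT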